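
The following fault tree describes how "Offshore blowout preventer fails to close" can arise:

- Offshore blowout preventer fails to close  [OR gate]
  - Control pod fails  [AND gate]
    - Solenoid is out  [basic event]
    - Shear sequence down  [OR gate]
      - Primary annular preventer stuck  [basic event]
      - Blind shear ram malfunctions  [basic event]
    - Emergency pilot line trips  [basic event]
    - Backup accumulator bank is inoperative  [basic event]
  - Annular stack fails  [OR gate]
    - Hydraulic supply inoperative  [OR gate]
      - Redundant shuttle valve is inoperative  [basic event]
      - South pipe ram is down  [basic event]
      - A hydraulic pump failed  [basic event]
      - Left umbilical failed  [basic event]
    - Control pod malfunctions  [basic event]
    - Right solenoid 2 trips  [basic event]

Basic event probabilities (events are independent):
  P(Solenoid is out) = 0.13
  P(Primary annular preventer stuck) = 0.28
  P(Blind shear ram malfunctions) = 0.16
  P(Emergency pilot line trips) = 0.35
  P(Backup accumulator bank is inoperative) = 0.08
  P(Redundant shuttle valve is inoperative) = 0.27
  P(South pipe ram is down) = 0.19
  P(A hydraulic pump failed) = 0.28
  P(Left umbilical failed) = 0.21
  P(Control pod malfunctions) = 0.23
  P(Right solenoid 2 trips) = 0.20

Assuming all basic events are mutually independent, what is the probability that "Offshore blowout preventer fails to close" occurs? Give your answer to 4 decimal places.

P(Shear sequence down) [OR] = 1 − (1−0.28) × (1−0.16) = 0.395200
P(Control pod fails) [AND] = 0.13 × 0.395200 × 0.35 × 0.08 = 0.001439
P(Hydraulic supply inoperative) [OR] = 1 − (1−0.27) × (1−0.19) × (1−0.28) × (1−0.21) = 0.663669
P(Annular stack fails) [OR] = 1 − (1−0.663669) × (1−0.23) × (1−0.20) = 0.792820
P(Offshore blowout preventer fails to close) [OR] = 1 − (1−0.001439) × (1−0.792820) = 0.793118
Rounded to 4 decimal places: P(Offshore blowout preventer fails to close) ≈ 0.7931.

0.7931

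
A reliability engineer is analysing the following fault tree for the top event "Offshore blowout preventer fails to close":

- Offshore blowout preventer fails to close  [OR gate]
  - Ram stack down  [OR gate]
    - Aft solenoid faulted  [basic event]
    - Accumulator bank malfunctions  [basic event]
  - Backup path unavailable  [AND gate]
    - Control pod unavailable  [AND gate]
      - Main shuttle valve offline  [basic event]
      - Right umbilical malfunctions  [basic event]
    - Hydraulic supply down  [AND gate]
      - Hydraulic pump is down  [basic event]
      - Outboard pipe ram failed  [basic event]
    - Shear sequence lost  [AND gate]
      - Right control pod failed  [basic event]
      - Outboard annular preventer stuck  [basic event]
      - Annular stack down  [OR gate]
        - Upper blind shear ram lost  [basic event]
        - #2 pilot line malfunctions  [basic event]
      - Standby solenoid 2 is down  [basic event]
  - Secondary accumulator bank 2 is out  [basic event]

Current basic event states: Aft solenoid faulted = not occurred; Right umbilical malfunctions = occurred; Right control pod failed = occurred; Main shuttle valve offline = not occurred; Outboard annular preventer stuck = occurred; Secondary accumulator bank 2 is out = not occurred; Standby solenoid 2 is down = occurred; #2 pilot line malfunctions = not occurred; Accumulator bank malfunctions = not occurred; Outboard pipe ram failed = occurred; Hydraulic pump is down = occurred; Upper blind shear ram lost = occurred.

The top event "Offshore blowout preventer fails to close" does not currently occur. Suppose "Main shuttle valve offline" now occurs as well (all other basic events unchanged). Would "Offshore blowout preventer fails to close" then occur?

Yes

Counterfactual: set "Main shuttle valve offline" to occurred.
Ram stack down [OR]: Aft solenoid faulted=not, Accumulator bank malfunctions=not → no input occurs → does not occur.
Control pod unavailable [AND]: Main shuttle valve offline=occurs, Right umbilical malfunctions=occurs → all inputs occur → occurs.
Hydraulic supply down [AND]: Hydraulic pump is down=occurs, Outboard pipe ram failed=occurs → all inputs occur → occurs.
Annular stack down [OR]: Upper blind shear ram lost=occurs, #2 pilot line malfunctions=not → at least one input occurs → occurs.
Shear sequence lost [AND]: Right control pod failed=occurs, Outboard annular preventer stuck=occurs, Annular stack down=occurs, Standby solenoid 2 is down=occurs → all inputs occur → occurs.
Backup path unavailable [AND]: Control pod unavailable=occurs, Hydraulic supply down=occurs, Shear sequence lost=occurs → all inputs occur → occurs.
Offshore blowout preventer fails to close [OR]: Ram stack down=not, Backup path unavailable=occurs, Secondary accumulator bank 2 is out=not → at least one input occurs → occurs.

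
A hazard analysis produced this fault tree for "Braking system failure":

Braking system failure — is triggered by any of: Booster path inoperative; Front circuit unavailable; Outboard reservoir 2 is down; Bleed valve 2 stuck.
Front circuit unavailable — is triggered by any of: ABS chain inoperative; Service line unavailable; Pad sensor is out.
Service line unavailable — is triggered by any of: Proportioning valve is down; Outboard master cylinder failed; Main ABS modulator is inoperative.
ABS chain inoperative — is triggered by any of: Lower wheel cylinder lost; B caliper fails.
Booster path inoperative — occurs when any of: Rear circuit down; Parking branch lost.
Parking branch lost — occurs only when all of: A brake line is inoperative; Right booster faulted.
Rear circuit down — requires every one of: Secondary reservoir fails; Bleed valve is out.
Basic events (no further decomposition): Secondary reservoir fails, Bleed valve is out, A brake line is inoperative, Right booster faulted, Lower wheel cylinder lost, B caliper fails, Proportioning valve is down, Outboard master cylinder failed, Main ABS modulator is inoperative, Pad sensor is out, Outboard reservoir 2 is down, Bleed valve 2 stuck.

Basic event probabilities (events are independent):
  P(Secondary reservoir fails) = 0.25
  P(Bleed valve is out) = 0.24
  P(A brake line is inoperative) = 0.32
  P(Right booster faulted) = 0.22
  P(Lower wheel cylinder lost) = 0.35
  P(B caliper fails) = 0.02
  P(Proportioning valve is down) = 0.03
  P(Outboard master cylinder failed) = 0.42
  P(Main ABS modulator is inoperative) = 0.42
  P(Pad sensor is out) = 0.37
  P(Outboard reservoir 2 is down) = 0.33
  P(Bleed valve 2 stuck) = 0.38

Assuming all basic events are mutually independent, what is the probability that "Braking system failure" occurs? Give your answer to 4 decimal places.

P(Rear circuit down) [AND] = 0.25 × 0.24 = 0.060000
P(Parking branch lost) [AND] = 0.32 × 0.22 = 0.070400
P(Booster path inoperative) [OR] = 1 − (1−0.060000) × (1−0.070400) = 0.126176
P(ABS chain inoperative) [OR] = 1 − (1−0.35) × (1−0.02) = 0.363000
P(Service line unavailable) [OR] = 1 − (1−0.03) × (1−0.42) × (1−0.42) = 0.673692
P(Front circuit unavailable) [OR] = 1 − (1−0.363000) × (1−0.673692) × (1−0.37) = 0.869049
P(Braking system failure) [OR] = 1 − (1−0.126176) × (1−0.869049) × (1−0.33) × (1−0.38) = 0.952467
Rounded to 4 decimal places: P(Braking system failure) ≈ 0.9525.

0.9525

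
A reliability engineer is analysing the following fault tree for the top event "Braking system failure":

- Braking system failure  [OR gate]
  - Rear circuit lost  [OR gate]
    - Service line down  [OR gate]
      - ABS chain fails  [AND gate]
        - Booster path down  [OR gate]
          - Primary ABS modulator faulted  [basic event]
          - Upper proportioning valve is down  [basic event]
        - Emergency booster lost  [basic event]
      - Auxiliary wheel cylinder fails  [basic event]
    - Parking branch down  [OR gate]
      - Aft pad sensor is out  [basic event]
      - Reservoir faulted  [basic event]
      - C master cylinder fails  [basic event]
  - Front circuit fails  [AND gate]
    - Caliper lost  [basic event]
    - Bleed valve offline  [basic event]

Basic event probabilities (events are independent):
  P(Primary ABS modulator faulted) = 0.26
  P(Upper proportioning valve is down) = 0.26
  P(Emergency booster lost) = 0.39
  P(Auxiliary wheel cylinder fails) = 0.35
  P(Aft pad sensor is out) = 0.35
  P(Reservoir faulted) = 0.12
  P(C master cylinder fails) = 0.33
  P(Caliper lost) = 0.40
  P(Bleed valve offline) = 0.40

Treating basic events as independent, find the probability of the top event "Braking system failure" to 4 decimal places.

0.8277

P(Booster path down) [OR] = 1 − (1−0.26) × (1−0.26) = 0.452400
P(ABS chain fails) [AND] = 0.452400 × 0.39 = 0.176436
P(Service line down) [OR] = 1 − (1−0.176436) × (1−0.35) = 0.464683
P(Parking branch down) [OR] = 1 − (1−0.35) × (1−0.12) × (1−0.33) = 0.616760
P(Rear circuit lost) [OR] = 1 − (1−0.464683) × (1−0.616760) = 0.794845
P(Front circuit fails) [AND] = 0.40 × 0.40 = 0.160000
P(Braking system failure) [OR] = 1 − (1−0.794845) × (1−0.160000) = 0.827670
Rounded to 4 decimal places: P(Braking system failure) ≈ 0.8277.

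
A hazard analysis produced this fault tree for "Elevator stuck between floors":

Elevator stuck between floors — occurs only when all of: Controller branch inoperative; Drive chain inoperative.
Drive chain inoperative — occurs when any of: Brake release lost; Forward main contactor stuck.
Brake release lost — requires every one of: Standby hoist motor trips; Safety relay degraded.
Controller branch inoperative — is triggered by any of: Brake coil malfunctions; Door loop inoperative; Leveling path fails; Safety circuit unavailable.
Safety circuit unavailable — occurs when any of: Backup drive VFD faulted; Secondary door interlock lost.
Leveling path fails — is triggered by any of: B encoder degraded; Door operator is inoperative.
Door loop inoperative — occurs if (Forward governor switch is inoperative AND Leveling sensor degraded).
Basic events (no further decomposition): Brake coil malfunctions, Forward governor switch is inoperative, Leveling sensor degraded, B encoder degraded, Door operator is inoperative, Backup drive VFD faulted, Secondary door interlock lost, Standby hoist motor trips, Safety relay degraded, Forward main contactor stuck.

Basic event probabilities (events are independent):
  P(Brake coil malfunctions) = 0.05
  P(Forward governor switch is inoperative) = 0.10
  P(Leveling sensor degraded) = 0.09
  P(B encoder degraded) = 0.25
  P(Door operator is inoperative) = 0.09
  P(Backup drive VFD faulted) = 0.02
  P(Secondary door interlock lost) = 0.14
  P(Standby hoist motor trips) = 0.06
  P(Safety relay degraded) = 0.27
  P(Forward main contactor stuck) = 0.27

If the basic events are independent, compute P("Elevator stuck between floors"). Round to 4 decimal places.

P(Door loop inoperative) [AND] = 0.10 × 0.09 = 0.009000
P(Leveling path fails) [OR] = 1 − (1−0.25) × (1−0.09) = 0.317500
P(Safety circuit unavailable) [OR] = 1 − (1−0.02) × (1−0.14) = 0.157200
P(Controller branch inoperative) [OR] = 1 − (1−0.05) × (1−0.009000) × (1−0.317500) × (1−0.157200) = 0.458468
P(Brake release lost) [AND] = 0.06 × 0.27 = 0.016200
P(Drive chain inoperative) [OR] = 1 − (1−0.016200) × (1−0.27) = 0.281826
P(Elevator stuck between floors) [AND] = 0.458468 × 0.281826 = 0.129208
Rounded to 4 decimal places: P(Elevator stuck between floors) ≈ 0.1292.

0.1292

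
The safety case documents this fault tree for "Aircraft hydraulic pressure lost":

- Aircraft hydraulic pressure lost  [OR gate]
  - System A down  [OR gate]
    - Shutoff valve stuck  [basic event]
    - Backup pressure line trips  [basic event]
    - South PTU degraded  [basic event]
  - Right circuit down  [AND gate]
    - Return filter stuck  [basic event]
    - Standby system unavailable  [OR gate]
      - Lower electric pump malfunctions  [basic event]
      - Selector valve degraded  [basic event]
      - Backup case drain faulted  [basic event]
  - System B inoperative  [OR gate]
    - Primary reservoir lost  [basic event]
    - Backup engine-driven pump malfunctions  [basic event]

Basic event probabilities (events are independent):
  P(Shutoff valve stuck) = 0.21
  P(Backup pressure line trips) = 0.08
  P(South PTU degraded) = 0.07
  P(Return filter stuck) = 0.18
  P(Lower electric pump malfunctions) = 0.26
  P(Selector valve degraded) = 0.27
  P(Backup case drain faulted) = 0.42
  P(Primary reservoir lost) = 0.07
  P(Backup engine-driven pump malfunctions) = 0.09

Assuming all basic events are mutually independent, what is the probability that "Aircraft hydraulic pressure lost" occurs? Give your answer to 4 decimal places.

P(System A down) [OR] = 1 − (1−0.21) × (1−0.08) × (1−0.07) = 0.324076
P(Standby system unavailable) [OR] = 1 − (1−0.26) × (1−0.27) × (1−0.42) = 0.686684
P(Right circuit down) [AND] = 0.18 × 0.686684 = 0.123603
P(System B inoperative) [OR] = 1 − (1−0.07) × (1−0.09) = 0.153700
P(Aircraft hydraulic pressure lost) [OR] = 1 − (1−0.324076) × (1−0.123603) × (1−0.153700) = 0.498671
Rounded to 4 decimal places: P(Aircraft hydraulic pressure lost) ≈ 0.4987.

0.4987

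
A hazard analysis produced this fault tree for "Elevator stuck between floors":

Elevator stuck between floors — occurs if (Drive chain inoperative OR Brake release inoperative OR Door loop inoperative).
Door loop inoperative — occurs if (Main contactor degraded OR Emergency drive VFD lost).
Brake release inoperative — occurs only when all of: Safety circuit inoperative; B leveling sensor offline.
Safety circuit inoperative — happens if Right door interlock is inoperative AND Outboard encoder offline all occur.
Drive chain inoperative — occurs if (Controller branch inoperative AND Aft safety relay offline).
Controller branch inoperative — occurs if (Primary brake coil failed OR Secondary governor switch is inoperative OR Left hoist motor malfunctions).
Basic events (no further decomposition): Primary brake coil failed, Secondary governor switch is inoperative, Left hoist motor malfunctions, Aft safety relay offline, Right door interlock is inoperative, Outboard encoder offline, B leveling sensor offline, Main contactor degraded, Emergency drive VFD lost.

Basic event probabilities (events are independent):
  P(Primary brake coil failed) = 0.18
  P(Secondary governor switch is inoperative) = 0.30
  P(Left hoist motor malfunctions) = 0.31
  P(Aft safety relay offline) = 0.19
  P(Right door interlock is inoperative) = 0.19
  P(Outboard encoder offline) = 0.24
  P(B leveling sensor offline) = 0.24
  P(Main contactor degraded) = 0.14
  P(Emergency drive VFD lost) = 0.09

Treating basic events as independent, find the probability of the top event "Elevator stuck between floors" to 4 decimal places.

0.3148

P(Controller branch inoperative) [OR] = 1 − (1−0.18) × (1−0.30) × (1−0.31) = 0.603940
P(Drive chain inoperative) [AND] = 0.603940 × 0.19 = 0.114749
P(Safety circuit inoperative) [AND] = 0.19 × 0.24 = 0.045600
P(Brake release inoperative) [AND] = 0.045600 × 0.24 = 0.010944
P(Door loop inoperative) [OR] = 1 − (1−0.14) × (1−0.09) = 0.217400
P(Elevator stuck between floors) [OR] = 1 − (1−0.114749) × (1−0.010944) × (1−0.217400) = 0.314785
Rounded to 4 decimal places: P(Elevator stuck between floors) ≈ 0.3148.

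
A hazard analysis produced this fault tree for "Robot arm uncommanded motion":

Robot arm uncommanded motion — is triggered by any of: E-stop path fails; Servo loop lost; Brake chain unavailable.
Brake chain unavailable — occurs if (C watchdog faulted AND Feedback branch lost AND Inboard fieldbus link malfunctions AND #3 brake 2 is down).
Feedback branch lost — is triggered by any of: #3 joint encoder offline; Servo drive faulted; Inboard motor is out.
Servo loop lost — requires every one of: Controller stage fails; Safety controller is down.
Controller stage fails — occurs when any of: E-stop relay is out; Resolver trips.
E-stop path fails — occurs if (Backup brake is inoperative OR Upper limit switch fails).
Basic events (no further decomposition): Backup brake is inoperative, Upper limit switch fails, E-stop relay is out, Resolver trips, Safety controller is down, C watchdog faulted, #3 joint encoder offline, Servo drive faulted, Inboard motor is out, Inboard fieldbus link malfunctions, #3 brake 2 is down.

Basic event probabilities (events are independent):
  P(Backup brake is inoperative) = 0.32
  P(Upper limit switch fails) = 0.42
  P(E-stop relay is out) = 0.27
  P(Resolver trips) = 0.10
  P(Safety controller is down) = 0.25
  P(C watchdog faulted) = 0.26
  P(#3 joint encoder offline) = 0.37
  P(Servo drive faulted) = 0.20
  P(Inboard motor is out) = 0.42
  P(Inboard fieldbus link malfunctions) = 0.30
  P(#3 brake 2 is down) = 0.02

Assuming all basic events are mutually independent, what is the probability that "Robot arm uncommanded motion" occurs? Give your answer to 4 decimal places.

P(E-stop path fails) [OR] = 1 − (1−0.32) × (1−0.42) = 0.605600
P(Controller stage fails) [OR] = 1 − (1−0.27) × (1−0.10) = 0.343000
P(Servo loop lost) [AND] = 0.343000 × 0.25 = 0.085750
P(Feedback branch lost) [OR] = 1 − (1−0.37) × (1−0.20) × (1−0.42) = 0.707680
P(Brake chain unavailable) [AND] = 0.26 × 0.707680 × 0.30 × 0.02 = 0.001104
P(Robot arm uncommanded motion) [OR] = 1 − (1−0.605600) × (1−0.085750) × (1−0.001104) = 0.639818
Rounded to 4 decimal places: P(Robot arm uncommanded motion) ≈ 0.6398.

0.6398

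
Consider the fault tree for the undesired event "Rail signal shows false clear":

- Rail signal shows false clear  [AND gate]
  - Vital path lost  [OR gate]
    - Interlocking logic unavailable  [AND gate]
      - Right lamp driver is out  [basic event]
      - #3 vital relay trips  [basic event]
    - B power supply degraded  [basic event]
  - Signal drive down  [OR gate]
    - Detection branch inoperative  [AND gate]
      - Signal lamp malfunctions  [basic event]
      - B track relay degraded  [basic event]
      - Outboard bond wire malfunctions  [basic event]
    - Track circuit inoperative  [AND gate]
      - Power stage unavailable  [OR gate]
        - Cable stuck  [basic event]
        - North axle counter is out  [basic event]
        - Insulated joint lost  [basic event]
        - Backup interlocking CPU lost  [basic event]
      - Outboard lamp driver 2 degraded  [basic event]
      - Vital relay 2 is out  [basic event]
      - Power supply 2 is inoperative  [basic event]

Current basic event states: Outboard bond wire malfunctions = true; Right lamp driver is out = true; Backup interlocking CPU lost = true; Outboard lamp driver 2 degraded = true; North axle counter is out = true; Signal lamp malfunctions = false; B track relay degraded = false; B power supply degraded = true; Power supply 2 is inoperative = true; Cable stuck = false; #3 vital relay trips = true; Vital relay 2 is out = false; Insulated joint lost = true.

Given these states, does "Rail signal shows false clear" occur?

Interlocking logic unavailable [AND]: Right lamp driver is out=occurs, #3 vital relay trips=occurs → all inputs occur → occurs.
Vital path lost [OR]: Interlocking logic unavailable=occurs, B power supply degraded=occurs → at least one input occurs → occurs.
Detection branch inoperative [AND]: Signal lamp malfunctions=not, B track relay degraded=not, Outboard bond wire malfunctions=occurs → not all inputs occur → does not occur.
Power stage unavailable [OR]: Cable stuck=not, North axle counter is out=occurs, Insulated joint lost=occurs, Backup interlocking CPU lost=occurs → at least one input occurs → occurs.
Track circuit inoperative [AND]: Power stage unavailable=occurs, Outboard lamp driver 2 degraded=occurs, Vital relay 2 is out=not, Power supply 2 is inoperative=occurs → not all inputs occur → does not occur.
Signal drive down [OR]: Detection branch inoperative=not, Track circuit inoperative=not → no input occurs → does not occur.
Rail signal shows false clear [AND]: Vital path lost=occurs, Signal drive down=not → not all inputs occur → does not occur.

No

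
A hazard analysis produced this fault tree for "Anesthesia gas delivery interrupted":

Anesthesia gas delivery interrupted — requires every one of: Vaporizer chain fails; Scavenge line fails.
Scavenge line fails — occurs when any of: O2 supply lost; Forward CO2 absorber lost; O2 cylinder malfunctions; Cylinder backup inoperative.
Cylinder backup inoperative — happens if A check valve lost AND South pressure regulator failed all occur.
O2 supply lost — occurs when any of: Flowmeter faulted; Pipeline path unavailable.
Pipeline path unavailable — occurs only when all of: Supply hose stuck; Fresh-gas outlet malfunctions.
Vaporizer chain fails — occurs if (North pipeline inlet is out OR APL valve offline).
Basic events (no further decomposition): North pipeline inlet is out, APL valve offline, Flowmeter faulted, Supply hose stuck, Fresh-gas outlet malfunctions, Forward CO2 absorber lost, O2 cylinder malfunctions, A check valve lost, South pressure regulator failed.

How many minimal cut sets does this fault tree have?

10

Vaporizer chain fails [OR]: union of children's cut sets → 2 cut set(s).
Pipeline path unavailable [AND]: one cut set from each child combined → 1 × 1 = 1 cut set(s).
O2 supply lost [OR]: union of children's cut sets → 2 cut set(s).
Cylinder backup inoperative [AND]: one cut set from each child combined → 1 × 1 = 1 cut set(s).
Scavenge line fails [OR]: union of children's cut sets → 5 cut set(s).
Anesthesia gas delivery interrupted [AND]: one cut set from each child combined → 2 × 5 = 10 cut set(s).
Minimal cut sets: {Flowmeter faulted, North pipeline inlet is out}; {Fresh-gas outlet malfunctions, North pipeline inlet is out, Supply hose stuck}; {Forward CO2 absorber lost, North pipeline inlet is out}; {North pipeline inlet is out, O2 cylinder malfunctions}; {A check valve lost, North pipeline inlet is out, South pressure regulator failed}; {APL valve offline, Flowmeter faulted}; {APL valve offline, Fresh-gas outlet malfunctions, Supply hose stuck}; {APL valve offline, Forward CO2 absorber lost}; {APL valve offline, O2 cylinder malfunctions}; {A check valve lost, APL valve offline, South pressure regulator failed}.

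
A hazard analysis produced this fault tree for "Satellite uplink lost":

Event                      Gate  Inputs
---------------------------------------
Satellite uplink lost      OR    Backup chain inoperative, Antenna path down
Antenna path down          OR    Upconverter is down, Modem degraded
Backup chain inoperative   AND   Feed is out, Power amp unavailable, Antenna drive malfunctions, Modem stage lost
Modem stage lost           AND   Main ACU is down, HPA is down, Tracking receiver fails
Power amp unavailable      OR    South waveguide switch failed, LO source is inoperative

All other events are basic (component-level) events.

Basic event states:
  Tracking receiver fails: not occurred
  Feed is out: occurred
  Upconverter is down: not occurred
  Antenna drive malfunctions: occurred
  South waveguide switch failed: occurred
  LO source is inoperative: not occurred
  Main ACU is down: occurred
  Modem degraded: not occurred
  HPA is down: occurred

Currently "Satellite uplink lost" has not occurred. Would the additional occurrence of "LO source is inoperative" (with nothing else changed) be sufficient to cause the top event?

No

Counterfactual: set "LO source is inoperative" to occurred.
Power amp unavailable [OR]: South waveguide switch failed=occurs, LO source is inoperative=occurs → at least one input occurs → occurs.
Modem stage lost [AND]: Main ACU is down=occurs, HPA is down=occurs, Tracking receiver fails=not → not all inputs occur → does not occur.
Backup chain inoperative [AND]: Feed is out=occurs, Power amp unavailable=occurs, Antenna drive malfunctions=occurs, Modem stage lost=not → not all inputs occur → does not occur.
Antenna path down [OR]: Upconverter is down=not, Modem degraded=not → no input occurs → does not occur.
Satellite uplink lost [OR]: Backup chain inoperative=not, Antenna path down=not → no input occurs → does not occur.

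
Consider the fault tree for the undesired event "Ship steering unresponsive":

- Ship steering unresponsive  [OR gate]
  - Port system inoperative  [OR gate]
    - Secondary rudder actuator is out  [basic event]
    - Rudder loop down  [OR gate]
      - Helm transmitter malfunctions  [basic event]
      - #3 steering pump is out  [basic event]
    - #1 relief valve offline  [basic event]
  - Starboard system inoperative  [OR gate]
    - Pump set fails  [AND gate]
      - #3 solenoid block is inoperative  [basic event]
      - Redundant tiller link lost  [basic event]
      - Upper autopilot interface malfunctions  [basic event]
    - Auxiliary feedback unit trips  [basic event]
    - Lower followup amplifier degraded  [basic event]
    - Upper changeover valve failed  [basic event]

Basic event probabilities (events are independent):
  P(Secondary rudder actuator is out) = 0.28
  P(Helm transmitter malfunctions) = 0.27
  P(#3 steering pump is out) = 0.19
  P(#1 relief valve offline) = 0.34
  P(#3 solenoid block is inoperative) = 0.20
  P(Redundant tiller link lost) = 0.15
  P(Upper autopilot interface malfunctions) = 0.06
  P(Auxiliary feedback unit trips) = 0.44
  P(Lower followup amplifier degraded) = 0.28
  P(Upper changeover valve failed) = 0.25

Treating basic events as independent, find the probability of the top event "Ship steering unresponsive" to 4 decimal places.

P(Rudder loop down) [OR] = 1 − (1−0.27) × (1−0.19) = 0.408700
P(Port system inoperative) [OR] = 1 − (1−0.28) × (1−0.408700) × (1−0.34) = 0.719014
P(Pump set fails) [AND] = 0.20 × 0.15 × 0.06 = 0.001800
P(Starboard system inoperative) [OR] = 1 − (1−0.001800) × (1−0.44) × (1−0.28) × (1−0.25) = 0.698144
P(Ship steering unresponsive) [OR] = 1 − (1−0.719014) × (1−0.698144) = 0.915183
Rounded to 4 decimal places: P(Ship steering unresponsive) ≈ 0.9152.

0.9152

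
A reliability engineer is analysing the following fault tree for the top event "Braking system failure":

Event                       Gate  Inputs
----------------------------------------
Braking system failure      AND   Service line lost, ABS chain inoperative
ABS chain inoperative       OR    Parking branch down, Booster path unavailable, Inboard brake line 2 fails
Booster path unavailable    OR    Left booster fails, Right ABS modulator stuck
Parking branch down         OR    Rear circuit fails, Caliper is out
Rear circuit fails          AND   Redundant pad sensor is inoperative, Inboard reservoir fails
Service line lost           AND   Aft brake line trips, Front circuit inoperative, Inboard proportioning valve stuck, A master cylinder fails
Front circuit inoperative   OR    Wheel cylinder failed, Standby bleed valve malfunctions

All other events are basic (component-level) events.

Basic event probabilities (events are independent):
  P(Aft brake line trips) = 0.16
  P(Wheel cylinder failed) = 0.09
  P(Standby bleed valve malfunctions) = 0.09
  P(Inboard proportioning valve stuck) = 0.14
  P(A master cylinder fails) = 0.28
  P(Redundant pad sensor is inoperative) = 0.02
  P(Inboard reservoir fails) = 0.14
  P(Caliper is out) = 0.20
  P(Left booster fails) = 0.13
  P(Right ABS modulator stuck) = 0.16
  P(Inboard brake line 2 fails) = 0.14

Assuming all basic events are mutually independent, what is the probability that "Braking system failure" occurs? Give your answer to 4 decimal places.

0.0005

P(Front circuit inoperative) [OR] = 1 − (1−0.09) × (1−0.09) = 0.171900
P(Service line lost) [AND] = 0.16 × 0.171900 × 0.14 × 0.28 = 0.001078
P(Rear circuit fails) [AND] = 0.02 × 0.14 = 0.002800
P(Parking branch down) [OR] = 1 − (1−0.002800) × (1−0.20) = 0.202240
P(Booster path unavailable) [OR] = 1 − (1−0.13) × (1−0.16) = 0.269200
P(ABS chain inoperative) [OR] = 1 − (1−0.202240) × (1−0.269200) × (1−0.14) = 0.498617
P(Braking system failure) [AND] = 0.001078 × 0.498617 = 0.000538
Rounded to 4 decimal places: P(Braking system failure) ≈ 0.0005.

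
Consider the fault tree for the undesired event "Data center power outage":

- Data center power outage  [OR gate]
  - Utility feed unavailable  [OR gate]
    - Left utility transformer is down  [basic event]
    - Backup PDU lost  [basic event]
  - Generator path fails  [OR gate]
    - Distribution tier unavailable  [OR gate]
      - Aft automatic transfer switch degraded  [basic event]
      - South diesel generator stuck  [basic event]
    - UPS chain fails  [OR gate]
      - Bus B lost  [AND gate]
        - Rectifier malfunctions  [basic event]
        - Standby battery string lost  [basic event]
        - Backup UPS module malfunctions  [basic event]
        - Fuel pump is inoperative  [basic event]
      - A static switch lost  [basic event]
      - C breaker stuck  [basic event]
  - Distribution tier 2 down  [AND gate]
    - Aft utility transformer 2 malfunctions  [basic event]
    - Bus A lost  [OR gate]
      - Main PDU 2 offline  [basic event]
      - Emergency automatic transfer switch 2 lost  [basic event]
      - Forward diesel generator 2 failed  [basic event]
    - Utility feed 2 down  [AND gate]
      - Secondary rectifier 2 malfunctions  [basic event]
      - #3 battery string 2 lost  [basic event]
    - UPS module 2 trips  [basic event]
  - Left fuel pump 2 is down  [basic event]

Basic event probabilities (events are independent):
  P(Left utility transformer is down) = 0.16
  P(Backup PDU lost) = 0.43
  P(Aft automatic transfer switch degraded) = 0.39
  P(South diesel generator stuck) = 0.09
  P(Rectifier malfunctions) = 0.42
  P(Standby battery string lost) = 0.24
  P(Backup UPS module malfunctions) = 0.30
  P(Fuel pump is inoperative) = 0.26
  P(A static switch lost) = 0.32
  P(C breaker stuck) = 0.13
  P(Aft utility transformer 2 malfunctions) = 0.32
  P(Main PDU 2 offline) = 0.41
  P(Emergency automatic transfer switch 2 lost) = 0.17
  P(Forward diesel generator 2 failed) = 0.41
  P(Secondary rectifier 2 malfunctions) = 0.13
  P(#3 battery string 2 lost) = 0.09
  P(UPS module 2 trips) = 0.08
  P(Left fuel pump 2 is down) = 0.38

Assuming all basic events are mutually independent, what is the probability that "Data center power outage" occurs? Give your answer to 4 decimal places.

0.9033

P(Utility feed unavailable) [OR] = 1 − (1−0.16) × (1−0.43) = 0.521200
P(Distribution tier unavailable) [OR] = 1 − (1−0.39) × (1−0.09) = 0.444900
P(Bus B lost) [AND] = 0.42 × 0.24 × 0.30 × 0.26 = 0.007862
P(UPS chain fails) [OR] = 1 − (1−0.007862) × (1−0.32) × (1−0.13) = 0.413051
P(Generator path fails) [OR] = 1 − (1−0.444900) × (1−0.413051) = 0.674185
P(Bus A lost) [OR] = 1 − (1−0.41) × (1−0.17) × (1−0.41) = 0.711077
P(Utility feed 2 down) [AND] = 0.13 × 0.09 = 0.011700
P(Distribution tier 2 down) [AND] = 0.32 × 0.711077 × 0.011700 × 0.08 = 0.000213
P(Data center power outage) [OR] = 1 − (1−0.521200) × (1−0.674185) × (1−0.000213) × (1−0.38) = 0.903300
Rounded to 4 decimal places: P(Data center power outage) ≈ 0.9033.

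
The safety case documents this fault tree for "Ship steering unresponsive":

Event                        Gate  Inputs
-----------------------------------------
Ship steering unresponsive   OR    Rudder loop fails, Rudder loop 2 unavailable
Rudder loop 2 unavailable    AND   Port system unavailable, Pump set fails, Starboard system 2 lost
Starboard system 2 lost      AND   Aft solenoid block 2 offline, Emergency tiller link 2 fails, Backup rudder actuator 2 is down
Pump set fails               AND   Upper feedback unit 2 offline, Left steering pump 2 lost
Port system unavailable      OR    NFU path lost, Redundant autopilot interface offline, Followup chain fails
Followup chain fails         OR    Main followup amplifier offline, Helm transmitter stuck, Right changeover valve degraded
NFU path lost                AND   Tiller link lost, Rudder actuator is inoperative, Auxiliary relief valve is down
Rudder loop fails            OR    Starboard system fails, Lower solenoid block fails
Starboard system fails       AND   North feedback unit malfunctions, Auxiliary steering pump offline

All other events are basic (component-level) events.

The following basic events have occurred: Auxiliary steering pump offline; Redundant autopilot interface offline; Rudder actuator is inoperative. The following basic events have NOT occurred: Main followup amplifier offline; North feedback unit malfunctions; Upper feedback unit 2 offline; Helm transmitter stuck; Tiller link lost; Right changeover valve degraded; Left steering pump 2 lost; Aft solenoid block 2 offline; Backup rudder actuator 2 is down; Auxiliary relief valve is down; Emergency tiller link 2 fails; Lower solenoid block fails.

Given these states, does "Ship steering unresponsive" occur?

No

Starboard system fails [AND]: North feedback unit malfunctions=not, Auxiliary steering pump offline=occurs → not all inputs occur → does not occur.
Rudder loop fails [OR]: Starboard system fails=not, Lower solenoid block fails=not → no input occurs → does not occur.
NFU path lost [AND]: Tiller link lost=not, Rudder actuator is inoperative=occurs, Auxiliary relief valve is down=not → not all inputs occur → does not occur.
Followup chain fails [OR]: Main followup amplifier offline=not, Helm transmitter stuck=not, Right changeover valve degraded=not → no input occurs → does not occur.
Port system unavailable [OR]: NFU path lost=not, Redundant autopilot interface offline=occurs, Followup chain fails=not → at least one input occurs → occurs.
Pump set fails [AND]: Upper feedback unit 2 offline=not, Left steering pump 2 lost=not → not all inputs occur → does not occur.
Starboard system 2 lost [AND]: Aft solenoid block 2 offline=not, Emergency tiller link 2 fails=not, Backup rudder actuator 2 is down=not → not all inputs occur → does not occur.
Rudder loop 2 unavailable [AND]: Port system unavailable=occurs, Pump set fails=not, Starboard system 2 lost=not → not all inputs occur → does not occur.
Ship steering unresponsive [OR]: Rudder loop fails=not, Rudder loop 2 unavailable=not → no input occurs → does not occur.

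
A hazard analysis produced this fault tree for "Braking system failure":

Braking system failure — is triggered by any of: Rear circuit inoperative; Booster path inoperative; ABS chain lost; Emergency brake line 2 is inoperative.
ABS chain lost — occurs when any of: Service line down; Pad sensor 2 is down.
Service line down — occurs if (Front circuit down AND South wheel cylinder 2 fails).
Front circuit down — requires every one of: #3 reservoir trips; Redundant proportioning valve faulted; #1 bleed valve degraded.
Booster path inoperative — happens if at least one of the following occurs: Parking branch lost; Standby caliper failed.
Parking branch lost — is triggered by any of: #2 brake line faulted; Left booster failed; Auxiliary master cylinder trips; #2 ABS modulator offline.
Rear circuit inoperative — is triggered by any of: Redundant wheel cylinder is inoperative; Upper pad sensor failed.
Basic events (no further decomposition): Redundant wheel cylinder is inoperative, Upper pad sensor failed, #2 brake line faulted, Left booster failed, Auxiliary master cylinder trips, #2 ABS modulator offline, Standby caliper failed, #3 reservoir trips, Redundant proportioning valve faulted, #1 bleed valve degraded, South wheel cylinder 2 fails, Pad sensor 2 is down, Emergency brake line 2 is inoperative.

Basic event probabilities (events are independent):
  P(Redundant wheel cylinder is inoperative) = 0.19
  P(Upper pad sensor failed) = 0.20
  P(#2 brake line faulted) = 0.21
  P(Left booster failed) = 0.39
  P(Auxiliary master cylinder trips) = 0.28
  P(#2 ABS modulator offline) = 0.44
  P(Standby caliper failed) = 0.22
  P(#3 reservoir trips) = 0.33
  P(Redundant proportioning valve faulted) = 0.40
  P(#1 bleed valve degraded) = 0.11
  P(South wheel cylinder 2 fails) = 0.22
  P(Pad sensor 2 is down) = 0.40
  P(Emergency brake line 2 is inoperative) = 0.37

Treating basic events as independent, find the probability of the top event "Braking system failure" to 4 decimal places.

0.9630

P(Rear circuit inoperative) [OR] = 1 − (1−0.19) × (1−0.20) = 0.352000
P(Parking branch lost) [OR] = 1 − (1−0.21) × (1−0.39) × (1−0.28) × (1−0.44) = 0.805698
P(Booster path inoperative) [OR] = 1 − (1−0.805698) × (1−0.22) = 0.848444
P(Front circuit down) [AND] = 0.33 × 0.40 × 0.11 = 0.014520
P(Service line down) [AND] = 0.014520 × 0.22 = 0.003194
P(ABS chain lost) [OR] = 1 − (1−0.003194) × (1−0.40) = 0.401916
P(Braking system failure) [OR] = 1 − (1−0.352000) × (1−0.848444) × (1−0.401916) × (1−0.37) = 0.962996
Rounded to 4 decimal places: P(Braking system failure) ≈ 0.9630.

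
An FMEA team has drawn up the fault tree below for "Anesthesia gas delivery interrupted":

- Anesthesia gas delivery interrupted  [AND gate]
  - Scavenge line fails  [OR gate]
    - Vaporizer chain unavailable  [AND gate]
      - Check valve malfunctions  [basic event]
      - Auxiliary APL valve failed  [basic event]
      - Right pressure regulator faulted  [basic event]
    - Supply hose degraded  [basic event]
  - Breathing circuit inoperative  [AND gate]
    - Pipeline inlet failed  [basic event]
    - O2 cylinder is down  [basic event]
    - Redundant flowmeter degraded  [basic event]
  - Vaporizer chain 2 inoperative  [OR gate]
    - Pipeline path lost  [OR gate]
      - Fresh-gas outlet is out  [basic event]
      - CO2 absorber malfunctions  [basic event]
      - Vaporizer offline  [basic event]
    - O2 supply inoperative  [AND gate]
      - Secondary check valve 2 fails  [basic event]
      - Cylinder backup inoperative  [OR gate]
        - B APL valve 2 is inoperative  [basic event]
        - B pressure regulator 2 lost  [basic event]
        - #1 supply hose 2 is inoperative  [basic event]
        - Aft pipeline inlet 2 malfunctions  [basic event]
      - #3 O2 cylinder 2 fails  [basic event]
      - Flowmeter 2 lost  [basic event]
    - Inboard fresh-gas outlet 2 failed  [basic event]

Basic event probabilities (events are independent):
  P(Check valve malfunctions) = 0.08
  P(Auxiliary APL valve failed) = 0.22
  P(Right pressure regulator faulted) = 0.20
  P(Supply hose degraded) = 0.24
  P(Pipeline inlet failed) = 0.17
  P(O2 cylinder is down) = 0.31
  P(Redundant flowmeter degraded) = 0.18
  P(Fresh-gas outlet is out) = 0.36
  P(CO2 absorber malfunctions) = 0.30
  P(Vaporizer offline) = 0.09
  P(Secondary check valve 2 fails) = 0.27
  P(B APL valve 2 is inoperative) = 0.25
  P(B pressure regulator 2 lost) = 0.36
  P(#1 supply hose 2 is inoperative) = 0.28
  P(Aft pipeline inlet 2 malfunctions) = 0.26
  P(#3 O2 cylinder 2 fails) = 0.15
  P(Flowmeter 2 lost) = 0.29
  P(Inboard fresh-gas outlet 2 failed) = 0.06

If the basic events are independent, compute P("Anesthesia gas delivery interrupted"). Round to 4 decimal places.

P(Vaporizer chain unavailable) [AND] = 0.08 × 0.22 × 0.20 = 0.003520
P(Scavenge line fails) [OR] = 1 − (1−0.003520) × (1−0.24) = 0.242675
P(Breathing circuit inoperative) [AND] = 0.17 × 0.31 × 0.18 = 0.009486
P(Pipeline path lost) [OR] = 1 − (1−0.36) × (1−0.30) × (1−0.09) = 0.592320
P(Cylinder backup inoperative) [OR] = 1 − (1−0.25) × (1−0.36) × (1−0.28) × (1−0.26) = 0.744256
P(O2 supply inoperative) [AND] = 0.27 × 0.744256 × 0.15 × 0.29 = 0.008741
P(Vaporizer chain 2 inoperative) [OR] = 1 − (1−0.592320) × (1−0.008741) × (1−0.06) = 0.620131
P(Anesthesia gas delivery interrupted) [AND] = 0.242675 × 0.009486 × 0.620131 = 0.001428
Rounded to 4 decimal places: P(Anesthesia gas delivery interrupted) ≈ 0.0014.

0.0014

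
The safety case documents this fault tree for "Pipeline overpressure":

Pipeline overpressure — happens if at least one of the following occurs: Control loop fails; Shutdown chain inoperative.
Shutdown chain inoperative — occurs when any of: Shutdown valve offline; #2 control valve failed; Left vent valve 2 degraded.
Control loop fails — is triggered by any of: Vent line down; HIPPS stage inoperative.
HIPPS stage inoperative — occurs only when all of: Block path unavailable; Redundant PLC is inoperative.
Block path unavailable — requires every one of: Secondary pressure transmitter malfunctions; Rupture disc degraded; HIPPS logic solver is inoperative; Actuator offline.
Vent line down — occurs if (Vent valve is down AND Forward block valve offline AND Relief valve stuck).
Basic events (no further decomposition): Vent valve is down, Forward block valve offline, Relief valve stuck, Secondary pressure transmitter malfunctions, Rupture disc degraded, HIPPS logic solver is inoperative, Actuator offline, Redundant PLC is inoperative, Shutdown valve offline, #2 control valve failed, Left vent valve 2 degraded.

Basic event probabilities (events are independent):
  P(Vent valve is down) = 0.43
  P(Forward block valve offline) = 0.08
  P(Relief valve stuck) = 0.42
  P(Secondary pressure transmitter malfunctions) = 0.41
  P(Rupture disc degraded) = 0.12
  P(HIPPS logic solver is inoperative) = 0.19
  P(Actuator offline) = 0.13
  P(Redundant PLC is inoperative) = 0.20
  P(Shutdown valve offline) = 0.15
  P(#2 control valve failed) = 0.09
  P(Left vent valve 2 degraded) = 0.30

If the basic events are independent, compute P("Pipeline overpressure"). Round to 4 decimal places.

0.4665

P(Vent line down) [AND] = 0.43 × 0.08 × 0.42 = 0.014448
P(Block path unavailable) [AND] = 0.41 × 0.12 × 0.19 × 0.13 = 0.001215
P(HIPPS stage inoperative) [AND] = 0.001215 × 0.20 = 0.000243
P(Control loop fails) [OR] = 1 − (1−0.014448) × (1−0.000243) = 0.014687
P(Shutdown chain inoperative) [OR] = 1 − (1−0.15) × (1−0.09) × (1−0.30) = 0.458550
P(Pipeline overpressure) [OR] = 1 − (1−0.014687) × (1−0.458550) = 0.466502
Rounded to 4 decimal places: P(Pipeline overpressure) ≈ 0.4665.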